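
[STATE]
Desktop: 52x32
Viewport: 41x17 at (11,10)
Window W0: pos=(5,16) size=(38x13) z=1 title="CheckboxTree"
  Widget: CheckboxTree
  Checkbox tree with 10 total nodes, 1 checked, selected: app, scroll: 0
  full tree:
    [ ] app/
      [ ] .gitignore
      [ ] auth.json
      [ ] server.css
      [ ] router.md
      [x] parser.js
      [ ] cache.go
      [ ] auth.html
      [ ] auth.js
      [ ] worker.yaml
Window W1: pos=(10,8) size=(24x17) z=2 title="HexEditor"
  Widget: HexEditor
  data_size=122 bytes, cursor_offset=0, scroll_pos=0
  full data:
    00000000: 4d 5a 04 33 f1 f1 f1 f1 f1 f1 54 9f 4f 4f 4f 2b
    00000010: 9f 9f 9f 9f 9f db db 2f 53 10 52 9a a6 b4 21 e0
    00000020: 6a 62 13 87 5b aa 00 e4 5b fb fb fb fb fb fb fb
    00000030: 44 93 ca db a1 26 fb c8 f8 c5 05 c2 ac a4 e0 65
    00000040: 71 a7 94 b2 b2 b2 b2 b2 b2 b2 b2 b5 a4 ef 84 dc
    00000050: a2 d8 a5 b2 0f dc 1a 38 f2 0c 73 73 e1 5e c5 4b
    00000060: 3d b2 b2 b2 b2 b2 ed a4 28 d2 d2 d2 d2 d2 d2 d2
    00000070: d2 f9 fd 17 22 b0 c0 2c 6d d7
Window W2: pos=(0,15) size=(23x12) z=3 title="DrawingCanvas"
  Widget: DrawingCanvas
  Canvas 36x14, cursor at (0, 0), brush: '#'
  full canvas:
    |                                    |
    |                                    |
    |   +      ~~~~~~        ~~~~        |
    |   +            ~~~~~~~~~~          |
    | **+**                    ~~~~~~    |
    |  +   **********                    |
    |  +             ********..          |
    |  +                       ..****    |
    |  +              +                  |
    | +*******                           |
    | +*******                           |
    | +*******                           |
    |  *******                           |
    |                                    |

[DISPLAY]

──────────────────────┨                  
00000000  4D 5a 04 33 ┃                  
00000010  9f 9f 9f 9f ┃                  
00000020  6a 62 13 87 ┃                  
00000030  44 93 ca db ┃                  
━━━━━━━━━━━┓ a7 94 b2 ┃                  
nvas       ┃ d8 a5 b2 ┃━━━━━━━━┓         
───────────┨ b2 b2 b2 ┃        ┃         
           ┃ f9 fd 17 ┃────────┨         
           ┃          ┃        ┃         
~~~~~~     ┃          ┃        ┃         
      ~~~~~┃          ┃        ┃         
           ┃          ┃        ┃         
******     ┃          ┃        ┃         
      *****┃━━━━━━━━━━┛        ┃         
           ┃                   ┃         
━━━━━━━━━━━┛                   ┃         


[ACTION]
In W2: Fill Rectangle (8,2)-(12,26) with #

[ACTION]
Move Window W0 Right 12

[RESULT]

──────────────────────┨                  
00000000  4D 5a 04 33 ┃                  
00000010  9f 9f 9f 9f ┃                  
00000020  6a 62 13 87 ┃                  
00000030  44 93 ca db ┃                  
━━━━━━━━━━━┓ a7 94 b2 ┃                  
nvas       ┃ d8 a5 b2 ┃━━━━━━━━━━━━━━━━━┓
───────────┨ b2 b2 b2 ┃                 ┃
           ┃ f9 fd 17 ┃─────────────────┨
           ┃          ┃                 ┃
~~~~~~     ┃          ┃                 ┃
      ~~~~~┃          ┃                 ┃
           ┃          ┃                 ┃
******     ┃          ┃                 ┃
      *****┃━━━━━━━━━━┛                 ┃
           ┃ache.go                     ┃
━━━━━━━━━━━┛uth.html                    ┃


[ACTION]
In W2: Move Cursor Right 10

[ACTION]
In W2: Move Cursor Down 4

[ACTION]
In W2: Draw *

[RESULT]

──────────────────────┨                  
00000000  4D 5a 04 33 ┃                  
00000010  9f 9f 9f 9f ┃                  
00000020  6a 62 13 87 ┃                  
00000030  44 93 ca db ┃                  
━━━━━━━━━━━┓ a7 94 b2 ┃                  
nvas       ┃ d8 a5 b2 ┃━━━━━━━━━━━━━━━━━┓
───────────┨ b2 b2 b2 ┃                 ┃
           ┃ f9 fd 17 ┃─────────────────┨
           ┃          ┃                 ┃
~~~~~~     ┃          ┃                 ┃
      ~~~~~┃          ┃                 ┃
*          ┃          ┃                 ┃
******     ┃          ┃                 ┃
      *****┃━━━━━━━━━━┛                 ┃
           ┃ache.go                     ┃
━━━━━━━━━━━┛uth.html                    ┃


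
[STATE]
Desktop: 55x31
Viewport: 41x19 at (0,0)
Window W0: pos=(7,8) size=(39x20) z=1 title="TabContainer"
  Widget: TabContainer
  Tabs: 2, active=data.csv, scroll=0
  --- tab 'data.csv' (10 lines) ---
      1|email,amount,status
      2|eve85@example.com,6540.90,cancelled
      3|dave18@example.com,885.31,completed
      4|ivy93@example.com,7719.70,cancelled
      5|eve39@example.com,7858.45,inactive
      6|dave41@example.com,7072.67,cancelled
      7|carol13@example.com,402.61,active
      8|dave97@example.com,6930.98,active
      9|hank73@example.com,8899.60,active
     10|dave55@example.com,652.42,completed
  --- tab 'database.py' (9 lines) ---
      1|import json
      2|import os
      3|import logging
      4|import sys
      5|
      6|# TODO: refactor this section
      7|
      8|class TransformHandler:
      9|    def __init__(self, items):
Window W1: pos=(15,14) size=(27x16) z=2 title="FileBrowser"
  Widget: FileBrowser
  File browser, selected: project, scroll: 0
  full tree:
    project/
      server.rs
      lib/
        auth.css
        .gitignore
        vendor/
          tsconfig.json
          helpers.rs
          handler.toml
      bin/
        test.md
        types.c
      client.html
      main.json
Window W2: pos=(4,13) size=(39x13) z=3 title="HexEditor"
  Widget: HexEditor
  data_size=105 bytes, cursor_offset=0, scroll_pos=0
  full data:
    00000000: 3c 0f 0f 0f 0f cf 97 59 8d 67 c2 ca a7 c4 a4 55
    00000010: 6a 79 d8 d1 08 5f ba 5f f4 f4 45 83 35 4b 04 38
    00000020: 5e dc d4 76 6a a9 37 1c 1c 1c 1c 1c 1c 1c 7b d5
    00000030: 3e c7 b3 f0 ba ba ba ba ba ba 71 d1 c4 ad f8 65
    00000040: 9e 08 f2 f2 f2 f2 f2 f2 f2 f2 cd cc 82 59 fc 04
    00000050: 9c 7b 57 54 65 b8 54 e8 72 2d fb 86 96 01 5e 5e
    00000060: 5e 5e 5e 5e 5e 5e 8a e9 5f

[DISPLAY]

                                         
                                         
                                         
                                         
                                         
                                         
                                         
                                         
       ┏━━━━━━━━━━━━━━━━━━━━━━━━━━━━━━━━━
       ┃ TabContainer                    
       ┠─────────────────────────────────
       ┃[data.csv]│ database.py          
       ┃─────────────────────────────────
    ┏━━━━━━━━━━━━━━━━━━━━━━━━━━━━━━━━━━━━
    ┃ HexEditor                          
    ┠────────────────────────────────────
    ┃00000000  3C 0f 0f 0f 0f cf 97 59  8
    ┃00000010  6a 79 d8 d1 08 5f ba 5f  f
    ┃00000020  5e dc d4 76 6a a9 37 1c  1


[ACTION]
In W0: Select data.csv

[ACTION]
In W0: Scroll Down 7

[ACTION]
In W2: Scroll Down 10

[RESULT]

                                         
                                         
                                         
                                         
                                         
                                         
                                         
                                         
       ┏━━━━━━━━━━━━━━━━━━━━━━━━━━━━━━━━━
       ┃ TabContainer                    
       ┠─────────────────────────────────
       ┃[data.csv]│ database.py          
       ┃─────────────────────────────────
    ┏━━━━━━━━━━━━━━━━━━━━━━━━━━━━━━━━━━━━
    ┃ HexEditor                          
    ┠────────────────────────────────────
    ┃00000060  5e 5e 5e 5e 5e 5e 8a e9  5
    ┃                                    
    ┃                                    


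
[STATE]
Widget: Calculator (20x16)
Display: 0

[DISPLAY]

                   0
┌───┬───┬───┬───┐   
│ 7 │ 8 │ 9 │ ÷ │   
├───┼───┼───┼───┤   
│ 4 │ 5 │ 6 │ × │   
├───┼───┼───┼───┤   
│ 1 │ 2 │ 3 │ - │   
├───┼───┼───┼───┤   
│ 0 │ . │ = │ + │   
├───┼───┼───┼───┤   
│ C │ MC│ MR│ M+│   
└───┴───┴───┴───┘   
                    
                    
                    
                    


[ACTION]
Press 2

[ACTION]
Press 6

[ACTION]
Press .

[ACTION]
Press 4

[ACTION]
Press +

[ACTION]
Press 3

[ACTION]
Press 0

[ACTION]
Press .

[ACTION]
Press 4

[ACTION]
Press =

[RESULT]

                56.8
┌───┬───┬───┬───┐   
│ 7 │ 8 │ 9 │ ÷ │   
├───┼───┼───┼───┤   
│ 4 │ 5 │ 6 │ × │   
├───┼───┼───┼───┤   
│ 1 │ 2 │ 3 │ - │   
├───┼───┼───┼───┤   
│ 0 │ . │ = │ + │   
├───┼───┼───┼───┤   
│ C │ MC│ MR│ M+│   
└───┴───┴───┴───┘   
                    
                    
                    
                    


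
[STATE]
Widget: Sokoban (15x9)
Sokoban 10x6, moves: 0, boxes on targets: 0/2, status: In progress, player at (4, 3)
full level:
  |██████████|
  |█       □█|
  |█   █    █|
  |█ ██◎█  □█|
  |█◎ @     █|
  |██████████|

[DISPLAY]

██████████     
█       □█     
█   █    █     
█ ██◎█  □█     
█◎ @     █     
██████████     
Moves: 0  0/2  
               
               


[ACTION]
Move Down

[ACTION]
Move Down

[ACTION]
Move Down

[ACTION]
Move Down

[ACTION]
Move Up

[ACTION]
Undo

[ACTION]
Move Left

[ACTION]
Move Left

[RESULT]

██████████     
█       □█     
█   █    █     
█ ██◎█  □█     
█+       █     
██████████     
Moves: 2  0/2  
               
               


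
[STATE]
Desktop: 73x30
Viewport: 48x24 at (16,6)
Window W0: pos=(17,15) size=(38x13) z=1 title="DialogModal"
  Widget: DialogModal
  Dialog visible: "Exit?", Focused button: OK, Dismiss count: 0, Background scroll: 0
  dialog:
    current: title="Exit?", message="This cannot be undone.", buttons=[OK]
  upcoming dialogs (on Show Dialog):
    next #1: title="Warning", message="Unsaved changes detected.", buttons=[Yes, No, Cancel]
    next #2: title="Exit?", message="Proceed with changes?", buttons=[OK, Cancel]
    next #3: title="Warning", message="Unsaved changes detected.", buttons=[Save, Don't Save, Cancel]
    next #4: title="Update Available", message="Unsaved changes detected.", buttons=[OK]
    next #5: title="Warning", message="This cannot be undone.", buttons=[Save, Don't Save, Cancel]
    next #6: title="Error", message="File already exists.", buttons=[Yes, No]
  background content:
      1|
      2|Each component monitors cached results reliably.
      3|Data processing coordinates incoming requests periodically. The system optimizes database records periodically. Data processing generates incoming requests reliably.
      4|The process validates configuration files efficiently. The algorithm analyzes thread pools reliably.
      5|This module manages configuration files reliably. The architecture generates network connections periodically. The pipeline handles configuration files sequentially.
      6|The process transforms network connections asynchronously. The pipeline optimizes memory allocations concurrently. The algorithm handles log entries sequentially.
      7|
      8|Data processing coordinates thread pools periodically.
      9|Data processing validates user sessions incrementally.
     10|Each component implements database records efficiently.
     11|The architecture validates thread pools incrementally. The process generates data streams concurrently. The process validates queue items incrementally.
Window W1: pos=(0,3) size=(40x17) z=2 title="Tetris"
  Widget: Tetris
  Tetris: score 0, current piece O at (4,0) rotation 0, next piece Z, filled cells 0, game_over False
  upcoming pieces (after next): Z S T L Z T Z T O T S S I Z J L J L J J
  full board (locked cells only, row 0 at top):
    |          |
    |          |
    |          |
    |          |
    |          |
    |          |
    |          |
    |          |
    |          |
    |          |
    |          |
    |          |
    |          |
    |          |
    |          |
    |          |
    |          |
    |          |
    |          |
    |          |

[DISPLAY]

:                      ┃                        
                       ┃                        
                       ┃                        
                       ┃                        
                       ┃                        
                       ┃                        
e:                     ┃                        
                       ┃                        
                       ┃                        
                       ┃━━━━━━━━━━━━━━┓         
                       ┃              ┃         
                       ┃──────────────┨         
                       ┃              ┃         
━━━━━━━━━━━━━━━━━━━━━━━┛s cached resul┃         
 ┃Data ┌────────────────────────┐oming┃         
 ┃The p│         Exit?          │tion ┃         
 ┃This │ This cannot be undone. │on fi┃         
 ┃The p│          [OK]          │conne┃         
 ┃     └────────────────────────┘     ┃         
 ┃Data processing coordinates thread p┃         
 ┃Data processing validates user sessi┃         
 ┗━━━━━━━━━━━━━━━━━━━━━━━━━━━━━━━━━━━━┛         
                                                
                                                


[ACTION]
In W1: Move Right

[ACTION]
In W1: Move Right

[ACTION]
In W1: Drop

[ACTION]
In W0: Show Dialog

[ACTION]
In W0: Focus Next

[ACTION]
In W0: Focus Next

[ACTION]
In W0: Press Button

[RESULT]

:                      ┃                        
                       ┃                        
                       ┃                        
                       ┃                        
                       ┃                        
                       ┃                        
e:                     ┃                        
                       ┃                        
                       ┃                        
                       ┃━━━━━━━━━━━━━━┓         
                       ┃              ┃         
                       ┃──────────────┨         
                       ┃              ┃         
━━━━━━━━━━━━━━━━━━━━━━━┛s cached resul┃         
 ┃Data processing coordinates incoming┃         
 ┃The process validates configuration ┃         
 ┃This module manages configuration fi┃         
 ┃The process transforms network conne┃         
 ┃                                    ┃         
 ┃Data processing coordinates thread p┃         
 ┃Data processing validates user sessi┃         
 ┗━━━━━━━━━━━━━━━━━━━━━━━━━━━━━━━━━━━━┛         
                                                
                                                


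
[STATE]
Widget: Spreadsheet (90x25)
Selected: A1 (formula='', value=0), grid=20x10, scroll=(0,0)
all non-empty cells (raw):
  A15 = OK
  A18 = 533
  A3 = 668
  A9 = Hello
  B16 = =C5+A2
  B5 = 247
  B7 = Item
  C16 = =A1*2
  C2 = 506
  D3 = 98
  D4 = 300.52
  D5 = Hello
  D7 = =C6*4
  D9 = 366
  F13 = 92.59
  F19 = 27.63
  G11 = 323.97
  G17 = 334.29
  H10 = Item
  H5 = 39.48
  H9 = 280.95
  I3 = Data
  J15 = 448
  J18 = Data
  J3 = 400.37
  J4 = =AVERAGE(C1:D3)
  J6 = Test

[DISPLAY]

A1:                                                                                       
       A       B       C       D       E       F       G       H       I       J          
------------------------------------------------------------------------------------------
  1      [0]       0       0       0       0       0       0       0       0       0      
  2        0       0     506       0       0       0       0       0       0       0      
  3      668       0       0      98       0       0       0       0Data      400.37      
  4        0       0       0  300.52       0       0       0       0       0  100.67      
  5        0     247       0Hello          0       0       0   39.48       0       0      
  6        0       0       0       0       0       0       0       0       0Test          
  7        0Item           0       0       0       0       0       0       0       0      
  8        0       0       0       0       0       0       0       0       0       0      
  9 Hello          0       0     366       0       0       0  280.95       0       0      
 10        0       0       0       0       0       0       0Item           0       0      
 11        0       0       0       0       0       0  323.97       0       0       0      
 12        0       0       0       0       0       0       0       0       0       0      
 13        0       0       0       0       0   92.59       0       0       0       0      
 14        0       0       0       0       0       0       0       0       0       0      
 15 OK             0       0       0       0       0       0       0       0     448      
 16        0       0       0       0       0       0       0       0       0       0      
 17        0       0       0       0       0       0  334.29       0       0       0      
 18      533       0       0       0       0       0       0       0       0Data          
 19        0       0       0       0       0   27.63       0       0       0       0      
 20        0       0       0       0       0       0       0       0       0       0      
                                                                                          
                                                                                          


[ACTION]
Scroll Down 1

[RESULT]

A1:                                                                                       
       A       B       C       D       E       F       G       H       I       J          
------------------------------------------------------------------------------------------
  2        0       0     506       0       0       0       0       0       0       0      
  3      668       0       0      98       0       0       0       0Data      400.37      
  4        0       0       0  300.52       0       0       0       0       0  100.67      
  5        0     247       0Hello          0       0       0   39.48       0       0      
  6        0       0       0       0       0       0       0       0       0Test          
  7        0Item           0       0       0       0       0       0       0       0      
  8        0       0       0       0       0       0       0       0       0       0      
  9 Hello          0       0     366       0       0       0  280.95       0       0      
 10        0       0       0       0       0       0       0Item           0       0      
 11        0       0       0       0       0       0  323.97       0       0       0      
 12        0       0       0       0       0       0       0       0       0       0      
 13        0       0       0       0       0   92.59       0       0       0       0      
 14        0       0       0       0       0       0       0       0       0       0      
 15 OK             0       0       0       0       0       0       0       0     448      
 16        0       0       0       0       0       0       0       0       0       0      
 17        0       0       0       0       0       0  334.29       0       0       0      
 18      533       0       0       0       0       0       0       0       0Data          
 19        0       0       0       0       0   27.63       0       0       0       0      
 20        0       0       0       0       0       0       0       0       0       0      
                                                                                          
                                                                                          
                                                                                          


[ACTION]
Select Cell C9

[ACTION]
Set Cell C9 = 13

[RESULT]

C9: 13                                                                                    
       A       B       C       D       E       F       G       H       I       J          
------------------------------------------------------------------------------------------
  2        0       0     506       0       0       0       0       0       0       0      
  3      668       0       0      98       0       0       0       0Data      400.37      
  4        0       0       0  300.52       0       0       0       0       0  100.67      
  5        0     247       0Hello          0       0       0   39.48       0       0      
  6        0       0       0       0       0       0       0       0       0Test          
  7        0Item           0       0       0       0       0       0       0       0      
  8        0       0       0       0       0       0       0       0       0       0      
  9 Hello          0    [13]     366       0       0       0  280.95       0       0      
 10        0       0       0       0       0       0       0Item           0       0      
 11        0       0       0       0       0       0  323.97       0       0       0      
 12        0       0       0       0       0       0       0       0       0       0      
 13        0       0       0       0       0   92.59       0       0       0       0      
 14        0       0       0       0       0       0       0       0       0       0      
 15 OK             0       0       0       0       0       0       0       0     448      
 16        0       0       0       0       0       0       0       0       0       0      
 17        0       0       0       0       0       0  334.29       0       0       0      
 18      533       0       0       0       0       0       0       0       0Data          
 19        0       0       0       0       0   27.63       0       0       0       0      
 20        0       0       0       0       0       0       0       0       0       0      
                                                                                          
                                                                                          
                                                                                          


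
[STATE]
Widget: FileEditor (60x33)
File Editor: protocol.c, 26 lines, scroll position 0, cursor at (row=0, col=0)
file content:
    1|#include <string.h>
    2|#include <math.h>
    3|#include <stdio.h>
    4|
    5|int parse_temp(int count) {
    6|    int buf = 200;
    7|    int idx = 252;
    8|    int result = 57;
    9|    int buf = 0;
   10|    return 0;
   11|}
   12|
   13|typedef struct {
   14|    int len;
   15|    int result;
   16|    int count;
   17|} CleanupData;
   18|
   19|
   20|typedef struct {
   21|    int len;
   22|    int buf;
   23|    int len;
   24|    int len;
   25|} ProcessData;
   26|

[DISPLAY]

█include <string.h>                                        ▲
#include <math.h>                                          █
#include <stdio.h>                                         ░
                                                           ░
int parse_temp(int count) {                                ░
    int buf = 200;                                         ░
    int idx = 252;                                         ░
    int result = 57;                                       ░
    int buf = 0;                                           ░
    return 0;                                              ░
}                                                          ░
                                                           ░
typedef struct {                                           ░
    int len;                                               ░
    int result;                                            ░
    int count;                                             ░
} CleanupData;                                             ░
                                                           ░
                                                           ░
typedef struct {                                           ░
    int len;                                               ░
    int buf;                                               ░
    int len;                                               ░
    int len;                                               ░
} ProcessData;                                             ░
                                                           ░
                                                           ░
                                                           ░
                                                           ░
                                                           ░
                                                           ░
                                                           ░
                                                           ▼


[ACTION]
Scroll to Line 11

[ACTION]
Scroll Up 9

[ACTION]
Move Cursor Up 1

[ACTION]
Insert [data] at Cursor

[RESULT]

data█include <string.h>                                    ▲
#include <math.h>                                          █
#include <stdio.h>                                         ░
                                                           ░
int parse_temp(int count) {                                ░
    int buf = 200;                                         ░
    int idx = 252;                                         ░
    int result = 57;                                       ░
    int buf = 0;                                           ░
    return 0;                                              ░
}                                                          ░
                                                           ░
typedef struct {                                           ░
    int len;                                               ░
    int result;                                            ░
    int count;                                             ░
} CleanupData;                                             ░
                                                           ░
                                                           ░
typedef struct {                                           ░
    int len;                                               ░
    int buf;                                               ░
    int len;                                               ░
    int len;                                               ░
} ProcessData;                                             ░
                                                           ░
                                                           ░
                                                           ░
                                                           ░
                                                           ░
                                                           ░
                                                           ░
                                                           ▼


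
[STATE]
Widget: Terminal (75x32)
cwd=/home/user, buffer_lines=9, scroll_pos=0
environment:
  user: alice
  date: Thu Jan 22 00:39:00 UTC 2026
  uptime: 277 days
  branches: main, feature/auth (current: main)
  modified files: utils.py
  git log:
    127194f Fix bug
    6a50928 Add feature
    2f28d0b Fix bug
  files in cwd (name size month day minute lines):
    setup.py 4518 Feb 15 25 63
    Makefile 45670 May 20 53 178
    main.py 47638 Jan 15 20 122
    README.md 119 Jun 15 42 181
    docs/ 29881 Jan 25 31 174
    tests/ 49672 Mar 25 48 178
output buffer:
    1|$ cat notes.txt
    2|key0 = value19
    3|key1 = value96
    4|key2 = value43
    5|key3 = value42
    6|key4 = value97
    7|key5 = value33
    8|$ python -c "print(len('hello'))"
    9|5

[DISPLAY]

$ cat notes.txt                                                            
key0 = value19                                                             
key1 = value96                                                             
key2 = value43                                                             
key3 = value42                                                             
key4 = value97                                                             
key5 = value33                                                             
$ python -c "print(len('hello'))"                                          
5                                                                          
$ █                                                                        
                                                                           
                                                                           
                                                                           
                                                                           
                                                                           
                                                                           
                                                                           
                                                                           
                                                                           
                                                                           
                                                                           
                                                                           
                                                                           
                                                                           
                                                                           
                                                                           
                                                                           
                                                                           
                                                                           
                                                                           
                                                                           
                                                                           


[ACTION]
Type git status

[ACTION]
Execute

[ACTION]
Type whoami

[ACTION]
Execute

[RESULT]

$ cat notes.txt                                                            
key0 = value19                                                             
key1 = value96                                                             
key2 = value43                                                             
key3 = value42                                                             
key4 = value97                                                             
key5 = value33                                                             
$ python -c "print(len('hello'))"                                          
5                                                                          
$ git status                                                               
On branch main                                                             
Changes not staged for commit:                                             
                                                                           
        modified:   utils.py                                               
$ whoami                                                                   
alice                                                                      
$ █                                                                        
                                                                           
                                                                           
                                                                           
                                                                           
                                                                           
                                                                           
                                                                           
                                                                           
                                                                           
                                                                           
                                                                           
                                                                           
                                                                           
                                                                           
                                                                           


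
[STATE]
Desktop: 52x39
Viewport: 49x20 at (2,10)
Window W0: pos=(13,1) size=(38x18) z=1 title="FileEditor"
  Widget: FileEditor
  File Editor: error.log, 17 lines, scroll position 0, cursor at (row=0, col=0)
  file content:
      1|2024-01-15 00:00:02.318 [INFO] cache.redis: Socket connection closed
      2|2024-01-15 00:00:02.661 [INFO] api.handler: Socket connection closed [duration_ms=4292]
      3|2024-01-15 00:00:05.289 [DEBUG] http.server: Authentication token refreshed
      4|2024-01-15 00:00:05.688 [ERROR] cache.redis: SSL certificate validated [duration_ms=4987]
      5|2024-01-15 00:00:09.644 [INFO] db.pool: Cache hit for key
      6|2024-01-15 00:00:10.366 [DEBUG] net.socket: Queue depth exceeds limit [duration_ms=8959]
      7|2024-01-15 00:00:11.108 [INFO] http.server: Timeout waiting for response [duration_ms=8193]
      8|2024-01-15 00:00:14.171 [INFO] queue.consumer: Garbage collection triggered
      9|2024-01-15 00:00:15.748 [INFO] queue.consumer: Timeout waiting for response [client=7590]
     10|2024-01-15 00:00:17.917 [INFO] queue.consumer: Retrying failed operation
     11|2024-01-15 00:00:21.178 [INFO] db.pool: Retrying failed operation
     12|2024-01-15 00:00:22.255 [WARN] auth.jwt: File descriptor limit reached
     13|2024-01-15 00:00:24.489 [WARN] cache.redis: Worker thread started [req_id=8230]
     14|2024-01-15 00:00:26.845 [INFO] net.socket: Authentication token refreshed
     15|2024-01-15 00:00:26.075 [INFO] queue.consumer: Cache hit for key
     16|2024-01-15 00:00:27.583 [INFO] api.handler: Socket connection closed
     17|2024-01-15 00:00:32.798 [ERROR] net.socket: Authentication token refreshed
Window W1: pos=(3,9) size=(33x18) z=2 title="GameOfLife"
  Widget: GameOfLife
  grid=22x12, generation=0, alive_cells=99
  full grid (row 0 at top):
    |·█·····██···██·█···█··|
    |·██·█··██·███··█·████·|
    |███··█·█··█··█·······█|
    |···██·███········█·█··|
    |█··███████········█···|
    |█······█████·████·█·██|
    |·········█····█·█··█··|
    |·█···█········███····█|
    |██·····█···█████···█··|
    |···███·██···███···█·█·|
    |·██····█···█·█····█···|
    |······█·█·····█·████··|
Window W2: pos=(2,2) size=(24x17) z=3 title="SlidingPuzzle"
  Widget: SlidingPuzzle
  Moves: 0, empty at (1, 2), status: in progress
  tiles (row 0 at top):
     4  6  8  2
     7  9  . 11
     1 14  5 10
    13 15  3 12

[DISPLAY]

┃│  1 │ 14 │  5 │ 10 │ ┃         ┃8 [INFO] http░┃
┃├────┼────┼────┼────┤ ┃─────────┨1 [INFO] queu░┃
┃│ 13 │ 15 │  3 │ 12 │ ┃         ┃8 [INFO] queu░┃
┃└────┴────┴────┴────┘ ┃         ┃7 [INFO] queu░┃
┃Moves: 0              ┃         ┃8 [INFO] db.p░┃
┃                      ┃         ┃5 [WARN] auth░┃
┃                      ┃         ┃9 [WARN] cach░┃
┃                      ┃         ┃5 [INFO] net.▼┃
┗━━━━━━━━━━━━━━━━━━━━━━┛         ┃━━━━━━━━━━━━━━┛
 ┃·········█····█·█··█··         ┃               
 ┃·█···█········███····█         ┃               
 ┃██·····█···█████···█··         ┃               
 ┃···███·██···███···█·█·         ┃               
 ┃·██····█···█·█····█···         ┃               
 ┃······█·█·····█·████··         ┃               
 ┃                               ┃               
 ┗━━━━━━━━━━━━━━━━━━━━━━━━━━━━━━━┛               
                                                 
                                                 
                                                 


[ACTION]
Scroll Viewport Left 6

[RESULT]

  ┃│  1 │ 14 │  5 │ 10 │ ┃         ┃8 [INFO] http
  ┃├────┼────┼────┼────┤ ┃─────────┨1 [INFO] queu
  ┃│ 13 │ 15 │  3 │ 12 │ ┃         ┃8 [INFO] queu
  ┃└────┴────┴────┴────┘ ┃         ┃7 [INFO] queu
  ┃Moves: 0              ┃         ┃8 [INFO] db.p
  ┃                      ┃         ┃5 [WARN] auth
  ┃                      ┃         ┃9 [WARN] cach
  ┃                      ┃         ┃5 [INFO] net.
  ┗━━━━━━━━━━━━━━━━━━━━━━┛         ┃━━━━━━━━━━━━━
   ┃·········█····█·█··█··         ┃             
   ┃·█···█········███····█         ┃             
   ┃██·····█···█████···█··         ┃             
   ┃···███·██···███···█·█·         ┃             
   ┃·██····█···█·█····█···         ┃             
   ┃······█·█·····█·████··         ┃             
   ┃                               ┃             
   ┗━━━━━━━━━━━━━━━━━━━━━━━━━━━━━━━┛             
                                                 
                                                 
                                                 


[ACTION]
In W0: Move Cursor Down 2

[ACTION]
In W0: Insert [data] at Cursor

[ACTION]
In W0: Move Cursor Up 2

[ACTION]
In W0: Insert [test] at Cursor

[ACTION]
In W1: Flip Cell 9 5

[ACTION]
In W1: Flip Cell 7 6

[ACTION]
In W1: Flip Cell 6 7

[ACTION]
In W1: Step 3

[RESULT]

  ┃│  1 │ 14 │  5 │ 10 │ ┃         ┃8 [INFO] http
  ┃├────┼────┼────┼────┤ ┃─────────┨1 [INFO] queu
  ┃│ 13 │ 15 │  3 │ 12 │ ┃         ┃8 [INFO] queu
  ┃└────┴────┴────┴────┘ ┃         ┃7 [INFO] queu
  ┃Moves: 0              ┃         ┃8 [INFO] db.p
  ┃                      ┃         ┃5 [WARN] auth
  ┃                      ┃         ┃9 [WARN] cach
  ┃                      ┃         ┃5 [INFO] net.
  ┗━━━━━━━━━━━━━━━━━━━━━━┛         ┃━━━━━━━━━━━━━
   ┃····███······█·█████·█         ┃             
   ┃·██··█··█·····██·█·█·█         ┃             
   ┃··████··██·····█·████·         ┃             
   ┃·█···█·███·········█··         ┃             
   ┃·······█·······███·█··         ┃             
   ┃·················██···         ┃             
   ┃                               ┃             
   ┗━━━━━━━━━━━━━━━━━━━━━━━━━━━━━━━┛             
                                                 
                                                 
                                                 
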